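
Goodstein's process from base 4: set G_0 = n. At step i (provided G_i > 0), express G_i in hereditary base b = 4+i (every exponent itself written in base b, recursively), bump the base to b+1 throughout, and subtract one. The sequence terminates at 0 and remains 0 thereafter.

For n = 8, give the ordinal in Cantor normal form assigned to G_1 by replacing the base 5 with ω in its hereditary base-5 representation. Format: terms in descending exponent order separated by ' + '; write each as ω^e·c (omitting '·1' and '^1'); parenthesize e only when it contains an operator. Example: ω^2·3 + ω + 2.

step 0: 8 = 2·4; sub 5 for 4: 2·5; = 10; G_1 = 10−1 = 9
step 1: 9 = 5 + 4; sub 6 for 5: 6 + 4; = 10; G_2 = 10−1 = 9

ω + 4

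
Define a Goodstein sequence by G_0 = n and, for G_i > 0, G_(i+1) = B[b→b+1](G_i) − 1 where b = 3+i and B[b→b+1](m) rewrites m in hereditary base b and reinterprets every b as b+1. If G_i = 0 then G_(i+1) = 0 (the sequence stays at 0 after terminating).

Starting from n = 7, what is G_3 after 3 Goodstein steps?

9

base 3: 7 = 2·3 + 1; at 4: 2·4 + 1 = 9; next = 8
base 4: 8 = 2·4; at 5: 2·5 = 10; next = 9
base 5: 9 = 5 + 4; at 6: 6 + 4 = 10; next = 9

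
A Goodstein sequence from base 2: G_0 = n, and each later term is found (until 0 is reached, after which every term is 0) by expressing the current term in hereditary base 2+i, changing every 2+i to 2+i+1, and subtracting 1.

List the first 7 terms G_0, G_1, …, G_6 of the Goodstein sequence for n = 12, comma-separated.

12, 107, 1065, 15685, 280019, 5764910, 134217867

i=0: 12 = 2^(2 + 1) + 2^2 (b=2); 2→3: 3^(3 + 1) + 3^3 = 108; 108−1 = 107
i=1: 107 = 3^(3 + 1) + 2·3^2 + 2·3 + 2 (b=3); 3→4: 4^(4 + 1) + 2·4^2 + 2·4 + 2 = 1066; 1066−1 = 1065
i=2: 1065 = 4^(4 + 1) + 2·4^2 + 2·4 + 1 (b=4); 4→5: 5^(5 + 1) + 2·5^2 + 2·5 + 1 = 15686; 15686−1 = 15685
i=3: 15685 = 5^(5 + 1) + 2·5^2 + 2·5 (b=5); 5→6: 6^(6 + 1) + 2·6^2 + 2·6 = 280020; 280020−1 = 280019
i=4: 280019 = 6^(6 + 1) + 2·6^2 + 6 + 5 (b=6); 6→7: 7^(7 + 1) + 2·7^2 + 7 + 5 = 5764911; 5764911−1 = 5764910
i=5: 5764910 = 7^(7 + 1) + 2·7^2 + 7 + 4 (b=7); 7→8: 8^(8 + 1) + 2·8^2 + 8 + 4 = 134217868; 134217868−1 = 134217867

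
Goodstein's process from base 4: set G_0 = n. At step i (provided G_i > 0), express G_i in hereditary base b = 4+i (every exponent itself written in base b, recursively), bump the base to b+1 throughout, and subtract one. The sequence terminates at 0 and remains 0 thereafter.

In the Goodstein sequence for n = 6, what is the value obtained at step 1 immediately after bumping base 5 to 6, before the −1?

7

i=0: 6 = 4 + 2 (b=4); 4→5: 5 + 2 = 7; 7−1 = 6
i=1: 6 = 5 + 1 (b=5); 5→6: 6 + 1 = 7; 7−1 = 6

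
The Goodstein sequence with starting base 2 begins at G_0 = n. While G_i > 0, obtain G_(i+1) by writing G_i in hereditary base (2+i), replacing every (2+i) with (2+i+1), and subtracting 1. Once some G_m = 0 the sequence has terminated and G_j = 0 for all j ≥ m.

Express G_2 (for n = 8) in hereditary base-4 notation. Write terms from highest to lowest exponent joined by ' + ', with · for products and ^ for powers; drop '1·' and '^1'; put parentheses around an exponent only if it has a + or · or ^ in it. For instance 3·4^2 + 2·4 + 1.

2·4^4 + 2·4^2 + 2·4 + 1

8 —HB2→ 2^(2 + 1) —bump→ 3^(3 + 1) = 81 —(−1)→ 80
80 —HB3→ 2·3^3 + 2·3^2 + 2·3 + 2 —bump→ 2·4^4 + 2·4^2 + 2·4 + 2 = 554 —(−1)→ 553
553 —HB4→ 2·4^4 + 2·4^2 + 2·4 + 1 —bump→ 2·5^5 + 2·5^2 + 2·5 + 1 = 6311 —(−1)→ 6310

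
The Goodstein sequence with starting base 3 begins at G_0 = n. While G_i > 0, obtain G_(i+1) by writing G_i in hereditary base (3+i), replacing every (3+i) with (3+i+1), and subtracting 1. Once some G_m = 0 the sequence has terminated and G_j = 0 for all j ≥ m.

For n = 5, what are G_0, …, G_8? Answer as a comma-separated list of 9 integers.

G_0=5  [base 3] 3 + 2  →[3↦4]→  4 + 2 = 6  −1 ⇒ G_1=5
G_1=5  [base 4] 4 + 1  →[4↦5]→  5 + 1 = 6  −1 ⇒ G_2=5
G_2=5  [base 5] 5  →[5↦6]→  6 = 6  −1 ⇒ G_3=5
G_3=5  [base 6] 5  →[6↦7]→  5 = 5  −1 ⇒ G_4=4
G_4=4  [base 7] 4  →[7↦8]→  4 = 4  −1 ⇒ G_5=3
G_5=3  [base 8] 3  →[8↦9]→  3 = 3  −1 ⇒ G_6=2
G_6=2  [base 9] 2  →[9↦10]→  2 = 2  −1 ⇒ G_7=1
G_7=1  [base 10] 1  →[10↦11]→  1 = 1  −1 ⇒ G_8=0

5, 5, 5, 5, 4, 3, 2, 1, 0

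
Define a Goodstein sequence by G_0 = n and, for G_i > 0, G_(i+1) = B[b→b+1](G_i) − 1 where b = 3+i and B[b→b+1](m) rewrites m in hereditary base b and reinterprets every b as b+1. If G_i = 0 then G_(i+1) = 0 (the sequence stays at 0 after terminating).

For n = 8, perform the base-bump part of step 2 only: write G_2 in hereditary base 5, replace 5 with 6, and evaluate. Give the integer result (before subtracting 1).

12

step 0: 8 = 2·3 + 2; sub 4 for 3: 2·4 + 2; = 10; G_1 = 10−1 = 9
step 1: 9 = 2·4 + 1; sub 5 for 4: 2·5 + 1; = 11; G_2 = 11−1 = 10
step 2: 10 = 2·5; sub 6 for 5: 2·6; = 12; G_3 = 12−1 = 11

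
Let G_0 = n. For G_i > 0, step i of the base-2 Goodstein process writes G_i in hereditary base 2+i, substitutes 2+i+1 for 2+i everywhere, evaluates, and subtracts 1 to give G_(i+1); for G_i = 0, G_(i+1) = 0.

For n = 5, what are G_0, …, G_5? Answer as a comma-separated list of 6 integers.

5, 27, 255, 467, 775, 1197

base 2: 5 = 2^2 + 1; at 3: 3^3 + 1 = 28; next = 27
base 3: 27 = 3^3; at 4: 4^4 = 256; next = 255
base 4: 255 = 3·4^3 + 3·4^2 + 3·4 + 3; at 5: 3·5^3 + 3·5^2 + 3·5 + 3 = 468; next = 467
base 5: 467 = 3·5^3 + 3·5^2 + 3·5 + 2; at 6: 3·6^3 + 3·6^2 + 3·6 + 2 = 776; next = 775
base 6: 775 = 3·6^3 + 3·6^2 + 3·6 + 1; at 7: 3·7^3 + 3·7^2 + 3·7 + 1 = 1198; next = 1197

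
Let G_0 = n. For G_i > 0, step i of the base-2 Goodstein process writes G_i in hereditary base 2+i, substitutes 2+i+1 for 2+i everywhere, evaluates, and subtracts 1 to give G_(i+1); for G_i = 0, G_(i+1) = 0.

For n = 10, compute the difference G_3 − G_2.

i=0: 10 = 2^(2 + 1) + 2 (b=2); 2→3: 3^(3 + 1) + 3 = 84; 84−1 = 83
i=1: 83 = 3^(3 + 1) + 2 (b=3); 3→4: 4^(4 + 1) + 2 = 1026; 1026−1 = 1025
i=2: 1025 = 4^(4 + 1) + 1 (b=4); 4→5: 5^(5 + 1) + 1 = 15626; 15626−1 = 15625

14600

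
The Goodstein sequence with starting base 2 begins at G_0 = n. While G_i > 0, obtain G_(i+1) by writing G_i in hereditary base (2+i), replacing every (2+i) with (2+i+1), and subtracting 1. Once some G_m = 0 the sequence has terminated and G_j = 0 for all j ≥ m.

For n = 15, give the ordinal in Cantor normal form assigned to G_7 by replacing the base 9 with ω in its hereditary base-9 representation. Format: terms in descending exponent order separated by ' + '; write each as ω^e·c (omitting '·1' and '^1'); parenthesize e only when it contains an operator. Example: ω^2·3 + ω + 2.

ω^(ω + 1) + ω^7·7 + ω^6·7 + ω^5·7 + ω^4·7 + ω^3·7 + ω^2·7 + ω·7 + 6

step 0: 15 = 2^(2 + 1) + 2^2 + 2 + 1; sub 3 for 2: 3^(3 + 1) + 3^3 + 3 + 1; = 112; G_1 = 112−1 = 111
step 1: 111 = 3^(3 + 1) + 3^3 + 3; sub 4 for 3: 4^(4 + 1) + 4^4 + 4; = 1284; G_2 = 1284−1 = 1283
step 2: 1283 = 4^(4 + 1) + 4^4 + 3; sub 5 for 4: 5^(5 + 1) + 5^5 + 3; = 18753; G_3 = 18753−1 = 18752
step 3: 18752 = 5^(5 + 1) + 5^5 + 2; sub 6 for 5: 6^(6 + 1) + 6^6 + 2; = 326594; G_4 = 326594−1 = 326593
step 4: 326593 = 6^(6 + 1) + 6^6 + 1; sub 7 for 6: 7^(7 + 1) + 7^7 + 1; = 6588345; G_5 = 6588345−1 = 6588344
step 5: 6588344 = 7^(7 + 1) + 7^7; sub 8 for 7: 8^(8 + 1) + 8^8; = 150994944; G_6 = 150994944−1 = 150994943
step 6: 150994943 = 8^(8 + 1) + 7·8^7 + 7·8^6 + 7·8^5 + 7·8^4 + 7·8^3 + 7·8^2 + 7·8 + 7; sub 9 for 8: 9^(9 + 1) + 7·9^7 + 7·9^6 + 7·9^5 + 7·9^4 + 7·9^3 + 7·9^2 + 7·9 + 7; = 3524450281; G_7 = 3524450281−1 = 3524450280
step 7: 3524450280 = 9^(9 + 1) + 7·9^7 + 7·9^6 + 7·9^5 + 7·9^4 + 7·9^3 + 7·9^2 + 7·9 + 6; sub 10 for 9: 10^(10 + 1) + 7·10^7 + 7·10^6 + 7·10^5 + 7·10^4 + 7·10^3 + 7·10^2 + 7·10 + 6; = 100077777776; G_8 = 100077777776−1 = 100077777775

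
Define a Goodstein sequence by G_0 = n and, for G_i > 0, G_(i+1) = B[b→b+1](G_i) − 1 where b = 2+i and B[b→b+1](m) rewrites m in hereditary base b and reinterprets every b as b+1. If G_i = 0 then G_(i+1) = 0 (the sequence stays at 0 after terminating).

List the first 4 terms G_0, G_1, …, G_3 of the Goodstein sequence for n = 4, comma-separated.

step 0: 4 = 2^2; sub 3 for 2: 3^3; = 27; G_1 = 27−1 = 26
step 1: 26 = 2·3^2 + 2·3 + 2; sub 4 for 3: 2·4^2 + 2·4 + 2; = 42; G_2 = 42−1 = 41
step 2: 41 = 2·4^2 + 2·4 + 1; sub 5 for 4: 2·5^2 + 2·5 + 1; = 61; G_3 = 61−1 = 60

4, 26, 41, 60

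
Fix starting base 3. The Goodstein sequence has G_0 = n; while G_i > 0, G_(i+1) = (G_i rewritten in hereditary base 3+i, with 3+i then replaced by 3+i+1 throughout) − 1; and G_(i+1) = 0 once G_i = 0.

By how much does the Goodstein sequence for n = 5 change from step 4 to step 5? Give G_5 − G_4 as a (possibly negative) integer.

-1

(0) 5|_3 = 3 + 2 ↦ 4 + 2|_4 = 6 ⇒ 5
(1) 5|_4 = 4 + 1 ↦ 5 + 1|_5 = 6 ⇒ 5
(2) 5|_5 = 5 ↦ 6|_6 = 6 ⇒ 5
(3) 5|_6 = 5 ↦ 5|_7 = 5 ⇒ 4
(4) 4|_7 = 4 ↦ 4|_8 = 4 ⇒ 3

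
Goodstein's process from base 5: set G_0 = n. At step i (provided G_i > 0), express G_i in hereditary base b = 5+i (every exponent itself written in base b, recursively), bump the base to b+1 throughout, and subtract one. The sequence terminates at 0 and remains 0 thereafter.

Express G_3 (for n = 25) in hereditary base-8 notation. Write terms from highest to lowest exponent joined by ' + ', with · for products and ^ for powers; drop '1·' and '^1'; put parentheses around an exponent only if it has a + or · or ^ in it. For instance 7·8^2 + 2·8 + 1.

5·8 + 3

i=0: 25 = 5^2 (b=5); 5→6: 6^2 = 36; 36−1 = 35
i=1: 35 = 5·6 + 5 (b=6); 6→7: 5·7 + 5 = 40; 40−1 = 39
i=2: 39 = 5·7 + 4 (b=7); 7→8: 5·8 + 4 = 44; 44−1 = 43
i=3: 43 = 5·8 + 3 (b=8); 8→9: 5·9 + 3 = 48; 48−1 = 47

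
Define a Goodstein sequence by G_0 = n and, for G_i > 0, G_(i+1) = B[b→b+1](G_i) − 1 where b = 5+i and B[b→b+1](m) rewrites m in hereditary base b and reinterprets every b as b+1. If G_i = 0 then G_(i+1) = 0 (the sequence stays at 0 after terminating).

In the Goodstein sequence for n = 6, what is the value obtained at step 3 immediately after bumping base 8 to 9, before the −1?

5

G_0 = 6. HB_5(6) = 5 + 1. Bump = 7. G_1 = 6.
G_1 = 6. HB_6(6) = 6. Bump = 7. G_2 = 6.
G_2 = 6. HB_7(6) = 6. Bump = 6. G_3 = 5.
G_3 = 5. HB_8(5) = 5. Bump = 5. G_4 = 4.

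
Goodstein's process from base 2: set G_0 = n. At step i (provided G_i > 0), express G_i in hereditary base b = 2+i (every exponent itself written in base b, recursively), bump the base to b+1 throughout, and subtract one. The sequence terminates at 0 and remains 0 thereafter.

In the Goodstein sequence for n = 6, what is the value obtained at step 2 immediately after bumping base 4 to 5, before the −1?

(0) 6|_2 = 2^2 + 2 ↦ 3^3 + 3|_3 = 30 ⇒ 29
(1) 29|_3 = 3^3 + 2 ↦ 4^4 + 2|_4 = 258 ⇒ 257
(2) 257|_4 = 4^4 + 1 ↦ 5^5 + 1|_5 = 3126 ⇒ 3125

3126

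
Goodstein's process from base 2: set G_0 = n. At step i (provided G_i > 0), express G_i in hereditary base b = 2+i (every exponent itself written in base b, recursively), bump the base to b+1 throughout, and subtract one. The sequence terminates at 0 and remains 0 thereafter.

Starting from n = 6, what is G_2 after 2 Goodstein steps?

257

6 —HB2→ 2^2 + 2 —bump→ 3^3 + 3 = 30 —(−1)→ 29
29 —HB3→ 3^3 + 2 —bump→ 4^4 + 2 = 258 —(−1)→ 257
257 —HB4→ 4^4 + 1 —bump→ 5^5 + 1 = 3126 —(−1)→ 3125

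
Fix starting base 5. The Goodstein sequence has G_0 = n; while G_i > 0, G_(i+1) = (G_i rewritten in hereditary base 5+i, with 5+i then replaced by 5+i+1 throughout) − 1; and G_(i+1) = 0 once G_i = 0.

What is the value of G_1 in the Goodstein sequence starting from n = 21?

[0] 21 ≡ 4·5 + 1 (base 5). Lift 6: 25. −1: 24.
[1] 24 ≡ 4·6 (base 6). Lift 7: 28. −1: 27.

24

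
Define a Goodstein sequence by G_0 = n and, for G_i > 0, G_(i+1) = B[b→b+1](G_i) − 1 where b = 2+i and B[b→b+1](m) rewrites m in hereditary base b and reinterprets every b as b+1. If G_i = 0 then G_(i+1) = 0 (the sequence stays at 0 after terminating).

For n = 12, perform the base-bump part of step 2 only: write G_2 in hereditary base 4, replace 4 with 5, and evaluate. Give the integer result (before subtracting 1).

15686

G_0 = 12. HB_2(12) = 2^(2 + 1) + 2^2. Bump = 108. G_1 = 107.
G_1 = 107. HB_3(107) = 3^(3 + 1) + 2·3^2 + 2·3 + 2. Bump = 1066. G_2 = 1065.
G_2 = 1065. HB_4(1065) = 4^(4 + 1) + 2·4^2 + 2·4 + 1. Bump = 15686. G_3 = 15685.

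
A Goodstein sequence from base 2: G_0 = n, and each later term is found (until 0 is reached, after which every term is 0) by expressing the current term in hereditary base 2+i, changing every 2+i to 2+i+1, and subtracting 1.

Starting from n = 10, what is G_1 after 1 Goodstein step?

(0) 10|_2 = 2^(2 + 1) + 2 ↦ 3^(3 + 1) + 3|_3 = 84 ⇒ 83
(1) 83|_3 = 3^(3 + 1) + 2 ↦ 4^(4 + 1) + 2|_4 = 1026 ⇒ 1025

83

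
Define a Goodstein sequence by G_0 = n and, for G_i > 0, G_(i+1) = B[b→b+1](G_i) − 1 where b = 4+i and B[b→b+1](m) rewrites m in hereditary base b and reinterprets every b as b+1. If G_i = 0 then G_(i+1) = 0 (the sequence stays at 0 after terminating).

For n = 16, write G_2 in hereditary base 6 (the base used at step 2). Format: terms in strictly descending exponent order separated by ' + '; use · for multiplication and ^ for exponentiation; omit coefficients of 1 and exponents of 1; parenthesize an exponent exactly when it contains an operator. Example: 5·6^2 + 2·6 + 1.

i=0: 16 = 4^2 (b=4); 4→5: 5^2 = 25; 25−1 = 24
i=1: 24 = 4·5 + 4 (b=5); 5→6: 4·6 + 4 = 28; 28−1 = 27

4·6 + 3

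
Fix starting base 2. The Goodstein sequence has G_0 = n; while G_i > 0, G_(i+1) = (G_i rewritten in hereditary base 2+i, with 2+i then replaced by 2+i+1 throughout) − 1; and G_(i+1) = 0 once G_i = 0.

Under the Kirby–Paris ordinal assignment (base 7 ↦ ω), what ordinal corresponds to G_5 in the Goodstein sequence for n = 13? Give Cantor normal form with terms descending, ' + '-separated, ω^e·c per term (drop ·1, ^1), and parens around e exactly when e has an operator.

ω^(ω + 1) + ω^3·3 + ω^2·3 + ω·3

(0) 13|_2 = 2^(2 + 1) + 2^2 + 1 ↦ 3^(3 + 1) + 3^3 + 1|_3 = 109 ⇒ 108
(1) 108|_3 = 3^(3 + 1) + 3^3 ↦ 4^(4 + 1) + 4^4|_4 = 1280 ⇒ 1279
(2) 1279|_4 = 4^(4 + 1) + 3·4^3 + 3·4^2 + 3·4 + 3 ↦ 5^(5 + 1) + 3·5^3 + 3·5^2 + 3·5 + 3|_5 = 16093 ⇒ 16092
(3) 16092|_5 = 5^(5 + 1) + 3·5^3 + 3·5^2 + 3·5 + 2 ↦ 6^(6 + 1) + 3·6^3 + 3·6^2 + 3·6 + 2|_6 = 280712 ⇒ 280711
(4) 280711|_6 = 6^(6 + 1) + 3·6^3 + 3·6^2 + 3·6 + 1 ↦ 7^(7 + 1) + 3·7^3 + 3·7^2 + 3·7 + 1|_7 = 5765999 ⇒ 5765998
(5) 5765998|_7 = 7^(7 + 1) + 3·7^3 + 3·7^2 + 3·7 ↦ 8^(8 + 1) + 3·8^3 + 3·8^2 + 3·8|_8 = 134219480 ⇒ 134219479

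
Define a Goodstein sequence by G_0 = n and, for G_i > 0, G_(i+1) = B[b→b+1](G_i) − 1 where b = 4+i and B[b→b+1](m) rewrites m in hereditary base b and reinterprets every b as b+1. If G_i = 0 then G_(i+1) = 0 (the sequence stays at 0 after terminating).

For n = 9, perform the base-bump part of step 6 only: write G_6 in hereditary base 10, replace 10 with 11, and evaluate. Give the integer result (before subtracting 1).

12

[0] 9 ≡ 2·4 + 1 (base 4). Lift 5: 11. −1: 10.
[1] 10 ≡ 2·5 (base 5). Lift 6: 12. −1: 11.
[2] 11 ≡ 6 + 5 (base 6). Lift 7: 12. −1: 11.
[3] 11 ≡ 7 + 4 (base 7). Lift 8: 12. −1: 11.
[4] 11 ≡ 8 + 3 (base 8). Lift 9: 12. −1: 11.
[5] 11 ≡ 9 + 2 (base 9). Lift 10: 12. −1: 11.
[6] 11 ≡ 10 + 1 (base 10). Lift 11: 12. −1: 11.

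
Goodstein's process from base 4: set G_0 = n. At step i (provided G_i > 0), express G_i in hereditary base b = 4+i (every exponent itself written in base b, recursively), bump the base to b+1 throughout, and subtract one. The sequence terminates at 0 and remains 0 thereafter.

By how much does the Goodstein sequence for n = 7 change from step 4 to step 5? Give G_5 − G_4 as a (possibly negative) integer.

-1

base 4: 7 = 4 + 3; at 5: 5 + 3 = 8; next = 7
base 5: 7 = 5 + 2; at 6: 6 + 2 = 8; next = 7
base 6: 7 = 6 + 1; at 7: 7 + 1 = 8; next = 7
base 7: 7 = 7; at 8: 8 = 8; next = 7
base 8: 7 = 7; at 9: 7 = 7; next = 6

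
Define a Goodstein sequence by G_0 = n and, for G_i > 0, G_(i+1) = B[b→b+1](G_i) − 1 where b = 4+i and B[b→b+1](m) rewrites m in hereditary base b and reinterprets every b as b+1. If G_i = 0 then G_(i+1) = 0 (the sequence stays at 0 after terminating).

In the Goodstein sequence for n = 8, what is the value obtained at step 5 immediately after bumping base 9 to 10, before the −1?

10

base 4: 8 = 2·4; at 5: 2·5 = 10; next = 9
base 5: 9 = 5 + 4; at 6: 6 + 4 = 10; next = 9
base 6: 9 = 6 + 3; at 7: 7 + 3 = 10; next = 9
base 7: 9 = 7 + 2; at 8: 8 + 2 = 10; next = 9
base 8: 9 = 8 + 1; at 9: 9 + 1 = 10; next = 9
base 9: 9 = 9; at 10: 10 = 10; next = 9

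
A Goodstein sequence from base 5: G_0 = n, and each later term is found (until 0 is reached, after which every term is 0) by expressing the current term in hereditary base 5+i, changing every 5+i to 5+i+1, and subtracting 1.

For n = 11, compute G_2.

13

base 5: 11 = 2·5 + 1; at 6: 2·6 + 1 = 13; next = 12
base 6: 12 = 2·6; at 7: 2·7 = 14; next = 13
base 7: 13 = 7 + 6; at 8: 8 + 6 = 14; next = 13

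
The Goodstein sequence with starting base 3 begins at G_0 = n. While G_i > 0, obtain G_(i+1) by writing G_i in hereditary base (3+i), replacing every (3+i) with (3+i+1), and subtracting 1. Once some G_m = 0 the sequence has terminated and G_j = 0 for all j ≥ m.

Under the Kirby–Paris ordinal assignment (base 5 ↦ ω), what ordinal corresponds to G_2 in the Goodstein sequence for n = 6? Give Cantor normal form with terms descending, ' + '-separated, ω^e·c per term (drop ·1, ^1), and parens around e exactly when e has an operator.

i=0: 6 = 2·3 (b=3); 3→4: 2·4 = 8; 8−1 = 7
i=1: 7 = 4 + 3 (b=4); 4→5: 5 + 3 = 8; 8−1 = 7

ω + 2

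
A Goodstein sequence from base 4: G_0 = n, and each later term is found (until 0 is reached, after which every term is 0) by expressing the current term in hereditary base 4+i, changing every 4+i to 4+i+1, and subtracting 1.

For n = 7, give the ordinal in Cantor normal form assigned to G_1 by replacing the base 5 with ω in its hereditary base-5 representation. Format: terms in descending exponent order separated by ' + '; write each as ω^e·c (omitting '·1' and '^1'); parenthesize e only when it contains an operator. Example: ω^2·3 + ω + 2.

step 0: 7 = 4 + 3; sub 5 for 4: 5 + 3; = 8; G_1 = 8−1 = 7
step 1: 7 = 5 + 2; sub 6 for 5: 6 + 2; = 8; G_2 = 8−1 = 7

ω + 2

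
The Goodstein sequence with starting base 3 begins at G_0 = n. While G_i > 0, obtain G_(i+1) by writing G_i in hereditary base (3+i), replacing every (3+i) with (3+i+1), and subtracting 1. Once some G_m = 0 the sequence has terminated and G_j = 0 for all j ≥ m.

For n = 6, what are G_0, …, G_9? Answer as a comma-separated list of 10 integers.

base 3: 6 = 2·3; at 4: 2·4 = 8; next = 7
base 4: 7 = 4 + 3; at 5: 5 + 3 = 8; next = 7
base 5: 7 = 5 + 2; at 6: 6 + 2 = 8; next = 7
base 6: 7 = 6 + 1; at 7: 7 + 1 = 8; next = 7
base 7: 7 = 7; at 8: 8 = 8; next = 7
base 8: 7 = 7; at 9: 7 = 7; next = 6
base 9: 6 = 6; at 10: 6 = 6; next = 5
base 10: 5 = 5; at 11: 5 = 5; next = 4
base 11: 4 = 4; at 12: 4 = 4; next = 3

6, 7, 7, 7, 7, 7, 6, 5, 4, 3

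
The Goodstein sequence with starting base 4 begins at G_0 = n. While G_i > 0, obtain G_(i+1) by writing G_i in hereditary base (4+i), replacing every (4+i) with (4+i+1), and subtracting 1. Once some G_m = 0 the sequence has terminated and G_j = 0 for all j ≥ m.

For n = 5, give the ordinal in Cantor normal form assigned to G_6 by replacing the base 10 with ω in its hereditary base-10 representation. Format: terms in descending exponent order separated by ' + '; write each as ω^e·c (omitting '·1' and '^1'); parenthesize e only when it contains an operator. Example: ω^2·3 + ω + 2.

1

i=0: 5 = 4 + 1 (b=4); 4→5: 5 + 1 = 6; 6−1 = 5
i=1: 5 = 5 (b=5); 5→6: 6 = 6; 6−1 = 5
i=2: 5 = 5 (b=6); 6→7: 5 = 5; 5−1 = 4
i=3: 4 = 4 (b=7); 7→8: 4 = 4; 4−1 = 3
i=4: 3 = 3 (b=8); 8→9: 3 = 3; 3−1 = 2
i=5: 2 = 2 (b=9); 9→10: 2 = 2; 2−1 = 1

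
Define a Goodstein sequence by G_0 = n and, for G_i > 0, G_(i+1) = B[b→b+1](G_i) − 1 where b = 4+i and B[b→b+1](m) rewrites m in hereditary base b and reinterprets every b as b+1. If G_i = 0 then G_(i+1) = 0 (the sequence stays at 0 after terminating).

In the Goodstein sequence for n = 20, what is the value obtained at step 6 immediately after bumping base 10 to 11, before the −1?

108

i=0: 20 = 4^2 + 4 (b=4); 4→5: 5^2 + 5 = 30; 30−1 = 29
i=1: 29 = 5^2 + 4 (b=5); 5→6: 6^2 + 4 = 40; 40−1 = 39
i=2: 39 = 6^2 + 3 (b=6); 6→7: 7^2 + 3 = 52; 52−1 = 51
i=3: 51 = 7^2 + 2 (b=7); 7→8: 8^2 + 2 = 66; 66−1 = 65
i=4: 65 = 8^2 + 1 (b=8); 8→9: 9^2 + 1 = 82; 82−1 = 81
i=5: 81 = 9^2 (b=9); 9→10: 10^2 = 100; 100−1 = 99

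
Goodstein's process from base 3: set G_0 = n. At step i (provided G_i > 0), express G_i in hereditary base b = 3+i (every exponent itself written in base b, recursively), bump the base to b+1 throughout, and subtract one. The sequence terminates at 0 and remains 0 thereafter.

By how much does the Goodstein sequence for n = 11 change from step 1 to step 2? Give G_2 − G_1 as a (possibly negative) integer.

G_0 = 11. HB_3(11) = 3^2 + 2. Bump = 18. G_1 = 17.
G_1 = 17. HB_4(17) = 4^2 + 1. Bump = 26. G_2 = 25.

8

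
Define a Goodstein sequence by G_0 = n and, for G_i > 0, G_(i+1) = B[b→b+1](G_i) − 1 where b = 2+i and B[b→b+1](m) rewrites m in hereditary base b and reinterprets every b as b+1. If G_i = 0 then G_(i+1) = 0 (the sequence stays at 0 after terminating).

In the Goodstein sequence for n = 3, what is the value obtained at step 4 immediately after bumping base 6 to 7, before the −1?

1

step 0: 3 = 2 + 1; sub 3 for 2: 3 + 1; = 4; G_1 = 4−1 = 3
step 1: 3 = 3; sub 4 for 3: 4; = 4; G_2 = 4−1 = 3
step 2: 3 = 3; sub 5 for 4: 3; = 3; G_3 = 3−1 = 2
step 3: 2 = 2; sub 6 for 5: 2; = 2; G_4 = 2−1 = 1
step 4: 1 = 1; sub 7 for 6: 1; = 1; G_5 = 1−1 = 0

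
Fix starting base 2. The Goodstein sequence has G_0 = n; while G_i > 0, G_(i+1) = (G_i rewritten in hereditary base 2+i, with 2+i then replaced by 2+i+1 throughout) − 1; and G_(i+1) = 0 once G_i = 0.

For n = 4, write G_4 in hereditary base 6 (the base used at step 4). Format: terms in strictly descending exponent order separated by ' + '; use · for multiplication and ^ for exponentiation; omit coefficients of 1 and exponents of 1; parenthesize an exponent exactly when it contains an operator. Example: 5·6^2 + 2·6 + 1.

2·6^2 + 6 + 5

G_0 = 4. HB_2(4) = 2^2. Bump = 27. G_1 = 26.
G_1 = 26. HB_3(26) = 2·3^2 + 2·3 + 2. Bump = 42. G_2 = 41.
G_2 = 41. HB_4(41) = 2·4^2 + 2·4 + 1. Bump = 61. G_3 = 60.
G_3 = 60. HB_5(60) = 2·5^2 + 2·5. Bump = 84. G_4 = 83.
G_4 = 83. HB_6(83) = 2·6^2 + 6 + 5. Bump = 110. G_5 = 109.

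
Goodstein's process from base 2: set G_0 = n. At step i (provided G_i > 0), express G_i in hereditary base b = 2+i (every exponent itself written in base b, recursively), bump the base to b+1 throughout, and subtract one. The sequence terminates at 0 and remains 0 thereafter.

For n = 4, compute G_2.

base 2: 4 = 2^2; at 3: 3^3 = 27; next = 26
base 3: 26 = 2·3^2 + 2·3 + 2; at 4: 2·4^2 + 2·4 + 2 = 42; next = 41
base 4: 41 = 2·4^2 + 2·4 + 1; at 5: 2·5^2 + 2·5 + 1 = 61; next = 60

41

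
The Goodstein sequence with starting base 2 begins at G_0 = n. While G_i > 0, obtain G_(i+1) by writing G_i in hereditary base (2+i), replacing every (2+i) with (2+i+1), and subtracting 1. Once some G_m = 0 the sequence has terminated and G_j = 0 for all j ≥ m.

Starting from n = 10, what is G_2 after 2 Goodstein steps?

i=0: 10 = 2^(2 + 1) + 2 (b=2); 2→3: 3^(3 + 1) + 3 = 84; 84−1 = 83
i=1: 83 = 3^(3 + 1) + 2 (b=3); 3→4: 4^(4 + 1) + 2 = 1026; 1026−1 = 1025
i=2: 1025 = 4^(4 + 1) + 1 (b=4); 4→5: 5^(5 + 1) + 1 = 15626; 15626−1 = 15625

1025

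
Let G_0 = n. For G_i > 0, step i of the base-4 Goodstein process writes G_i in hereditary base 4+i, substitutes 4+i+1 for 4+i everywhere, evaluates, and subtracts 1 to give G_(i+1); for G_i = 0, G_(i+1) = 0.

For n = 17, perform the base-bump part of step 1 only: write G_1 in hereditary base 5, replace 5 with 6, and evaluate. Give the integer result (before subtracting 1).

G_0 = 17. HB_4(17) = 4^2 + 1. Bump = 26. G_1 = 25.
G_1 = 25. HB_5(25) = 5^2. Bump = 36. G_2 = 35.

36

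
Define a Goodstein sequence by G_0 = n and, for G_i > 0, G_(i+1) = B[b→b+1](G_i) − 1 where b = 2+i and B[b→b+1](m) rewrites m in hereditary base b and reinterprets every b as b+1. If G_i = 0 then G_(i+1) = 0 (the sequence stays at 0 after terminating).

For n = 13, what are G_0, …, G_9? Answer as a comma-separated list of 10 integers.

13, 108, 1279, 16092, 280711, 5765998, 134219479, 3486786855, 100000003325, 3138428381103

i=0: 13 = 2^(2 + 1) + 2^2 + 1 (b=2); 2→3: 3^(3 + 1) + 3^3 + 1 = 109; 109−1 = 108
i=1: 108 = 3^(3 + 1) + 3^3 (b=3); 3→4: 4^(4 + 1) + 4^4 = 1280; 1280−1 = 1279
i=2: 1279 = 4^(4 + 1) + 3·4^3 + 3·4^2 + 3·4 + 3 (b=4); 4→5: 5^(5 + 1) + 3·5^3 + 3·5^2 + 3·5 + 3 = 16093; 16093−1 = 16092
i=3: 16092 = 5^(5 + 1) + 3·5^3 + 3·5^2 + 3·5 + 2 (b=5); 5→6: 6^(6 + 1) + 3·6^3 + 3·6^2 + 3·6 + 2 = 280712; 280712−1 = 280711
i=4: 280711 = 6^(6 + 1) + 3·6^3 + 3·6^2 + 3·6 + 1 (b=6); 6→7: 7^(7 + 1) + 3·7^3 + 3·7^2 + 3·7 + 1 = 5765999; 5765999−1 = 5765998
i=5: 5765998 = 7^(7 + 1) + 3·7^3 + 3·7^2 + 3·7 (b=7); 7→8: 8^(8 + 1) + 3·8^3 + 3·8^2 + 3·8 = 134219480; 134219480−1 = 134219479
i=6: 134219479 = 8^(8 + 1) + 3·8^3 + 3·8^2 + 2·8 + 7 (b=8); 8→9: 9^(9 + 1) + 3·9^3 + 3·9^2 + 2·9 + 7 = 3486786856; 3486786856−1 = 3486786855
i=7: 3486786855 = 9^(9 + 1) + 3·9^3 + 3·9^2 + 2·9 + 6 (b=9); 9→10: 10^(10 + 1) + 3·10^3 + 3·10^2 + 2·10 + 6 = 100000003326; 100000003326−1 = 100000003325
i=8: 100000003325 = 10^(10 + 1) + 3·10^3 + 3·10^2 + 2·10 + 5 (b=10); 10→11: 11^(11 + 1) + 3·11^3 + 3·11^2 + 2·11 + 5 = 3138428381104; 3138428381104−1 = 3138428381103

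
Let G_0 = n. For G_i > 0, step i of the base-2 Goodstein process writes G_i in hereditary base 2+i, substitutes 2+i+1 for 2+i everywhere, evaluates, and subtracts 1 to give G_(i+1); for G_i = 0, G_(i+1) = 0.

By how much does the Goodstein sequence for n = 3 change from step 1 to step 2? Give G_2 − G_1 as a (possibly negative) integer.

G_0=3  [base 2] 2 + 1  →[2↦3]→  3 + 1 = 4  −1 ⇒ G_1=3
G_1=3  [base 3] 3  →[3↦4]→  4 = 4  −1 ⇒ G_2=3

0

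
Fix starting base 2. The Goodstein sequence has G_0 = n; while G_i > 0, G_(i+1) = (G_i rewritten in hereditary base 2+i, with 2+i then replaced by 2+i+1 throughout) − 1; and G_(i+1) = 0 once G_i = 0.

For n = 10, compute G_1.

83

G_0 = 10. HB_2(10) = 2^(2 + 1) + 2. Bump = 84. G_1 = 83.
G_1 = 83. HB_3(83) = 3^(3 + 1) + 2. Bump = 1026. G_2 = 1025.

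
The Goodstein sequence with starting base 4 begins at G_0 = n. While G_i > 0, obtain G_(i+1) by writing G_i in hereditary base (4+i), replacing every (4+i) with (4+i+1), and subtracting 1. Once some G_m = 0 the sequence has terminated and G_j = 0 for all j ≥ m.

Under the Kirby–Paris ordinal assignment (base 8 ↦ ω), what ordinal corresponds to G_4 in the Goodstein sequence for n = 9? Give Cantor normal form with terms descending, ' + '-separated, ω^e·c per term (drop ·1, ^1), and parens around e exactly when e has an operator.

step 0: 9 = 2·4 + 1; sub 5 for 4: 2·5 + 1; = 11; G_1 = 11−1 = 10
step 1: 10 = 2·5; sub 6 for 5: 2·6; = 12; G_2 = 12−1 = 11
step 2: 11 = 6 + 5; sub 7 for 6: 7 + 5; = 12; G_3 = 12−1 = 11
step 3: 11 = 7 + 4; sub 8 for 7: 8 + 4; = 12; G_4 = 12−1 = 11
step 4: 11 = 8 + 3; sub 9 for 8: 9 + 3; = 12; G_5 = 12−1 = 11

ω + 3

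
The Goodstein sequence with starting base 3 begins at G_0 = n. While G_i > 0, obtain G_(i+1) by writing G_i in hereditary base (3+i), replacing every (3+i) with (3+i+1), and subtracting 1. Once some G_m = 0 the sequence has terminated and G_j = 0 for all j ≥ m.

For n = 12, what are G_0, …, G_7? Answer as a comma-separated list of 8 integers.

12, 19, 27, 37, 49, 63, 69, 75

base 3: 12 = 3^2 + 3; at 4: 4^2 + 4 = 20; next = 19
base 4: 19 = 4^2 + 3; at 5: 5^2 + 3 = 28; next = 27
base 5: 27 = 5^2 + 2; at 6: 6^2 + 2 = 38; next = 37
base 6: 37 = 6^2 + 1; at 7: 7^2 + 1 = 50; next = 49
base 7: 49 = 7^2; at 8: 8^2 = 64; next = 63
base 8: 63 = 7·8 + 7; at 9: 7·9 + 7 = 70; next = 69
base 9: 69 = 7·9 + 6; at 10: 7·10 + 6 = 76; next = 75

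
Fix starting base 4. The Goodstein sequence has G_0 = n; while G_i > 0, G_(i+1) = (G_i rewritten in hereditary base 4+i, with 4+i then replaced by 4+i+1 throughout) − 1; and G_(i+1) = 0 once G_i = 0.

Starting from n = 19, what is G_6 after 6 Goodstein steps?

[0] 19 ≡ 4^2 + 3 (base 4). Lift 5: 28. −1: 27.
[1] 27 ≡ 5^2 + 2 (base 5). Lift 6: 38. −1: 37.
[2] 37 ≡ 6^2 + 1 (base 6). Lift 7: 50. −1: 49.
[3] 49 ≡ 7^2 (base 7). Lift 8: 64. −1: 63.
[4] 63 ≡ 7·8 + 7 (base 8). Lift 9: 70. −1: 69.
[5] 69 ≡ 7·9 + 6 (base 9). Lift 10: 76. −1: 75.
[6] 75 ≡ 7·10 + 5 (base 10). Lift 11: 82. −1: 81.

75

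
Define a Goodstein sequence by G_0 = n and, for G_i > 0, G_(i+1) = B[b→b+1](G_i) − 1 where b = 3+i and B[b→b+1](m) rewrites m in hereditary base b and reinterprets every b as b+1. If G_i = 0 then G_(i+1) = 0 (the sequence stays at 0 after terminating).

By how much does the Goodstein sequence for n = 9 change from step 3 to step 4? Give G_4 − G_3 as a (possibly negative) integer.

[0] 9 ≡ 3^2 (base 3). Lift 4: 16. −1: 15.
[1] 15 ≡ 3·4 + 3 (base 4). Lift 5: 18. −1: 17.
[2] 17 ≡ 3·5 + 2 (base 5). Lift 6: 20. −1: 19.
[3] 19 ≡ 3·6 + 1 (base 6). Lift 7: 22. −1: 21.

2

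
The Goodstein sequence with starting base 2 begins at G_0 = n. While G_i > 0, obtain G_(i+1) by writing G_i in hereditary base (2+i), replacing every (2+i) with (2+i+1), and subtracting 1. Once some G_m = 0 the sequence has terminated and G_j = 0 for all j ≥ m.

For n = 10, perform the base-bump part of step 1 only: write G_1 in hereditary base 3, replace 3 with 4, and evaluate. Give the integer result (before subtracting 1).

G_0 = 10. HB_2(10) = 2^(2 + 1) + 2. Bump = 84. G_1 = 83.
G_1 = 83. HB_3(83) = 3^(3 + 1) + 2. Bump = 1026. G_2 = 1025.

1026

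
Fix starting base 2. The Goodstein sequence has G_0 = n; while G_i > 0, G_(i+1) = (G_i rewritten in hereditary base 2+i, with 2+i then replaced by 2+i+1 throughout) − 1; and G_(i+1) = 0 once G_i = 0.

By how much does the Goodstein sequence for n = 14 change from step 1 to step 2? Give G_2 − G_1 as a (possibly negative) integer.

step 0: 14 = 2^(2 + 1) + 2^2 + 2; sub 3 for 2: 3^(3 + 1) + 3^3 + 3; = 111; G_1 = 111−1 = 110
step 1: 110 = 3^(3 + 1) + 3^3 + 2; sub 4 for 3: 4^(4 + 1) + 4^4 + 2; = 1282; G_2 = 1282−1 = 1281

1171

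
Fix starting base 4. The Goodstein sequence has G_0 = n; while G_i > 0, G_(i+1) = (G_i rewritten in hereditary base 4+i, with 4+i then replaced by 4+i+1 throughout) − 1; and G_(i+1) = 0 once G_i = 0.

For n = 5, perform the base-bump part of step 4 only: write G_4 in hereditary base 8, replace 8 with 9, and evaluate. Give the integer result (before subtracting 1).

3

G_0=5  [base 4] 4 + 1  →[4↦5]→  5 + 1 = 6  −1 ⇒ G_1=5
G_1=5  [base 5] 5  →[5↦6]→  6 = 6  −1 ⇒ G_2=5
G_2=5  [base 6] 5  →[6↦7]→  5 = 5  −1 ⇒ G_3=4
G_3=4  [base 7] 4  →[7↦8]→  4 = 4  −1 ⇒ G_4=3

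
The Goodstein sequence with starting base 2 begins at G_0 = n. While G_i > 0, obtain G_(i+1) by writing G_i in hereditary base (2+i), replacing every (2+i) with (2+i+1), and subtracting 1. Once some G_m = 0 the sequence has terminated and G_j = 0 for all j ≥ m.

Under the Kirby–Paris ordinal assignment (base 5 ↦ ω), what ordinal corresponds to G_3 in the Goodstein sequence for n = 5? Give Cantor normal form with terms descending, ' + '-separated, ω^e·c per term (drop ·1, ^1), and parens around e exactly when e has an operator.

ω^3·3 + ω^2·3 + ω·3 + 2

i=0: 5 = 2^2 + 1 (b=2); 2→3: 3^3 + 1 = 28; 28−1 = 27
i=1: 27 = 3^3 (b=3); 3→4: 4^4 = 256; 256−1 = 255
i=2: 255 = 3·4^3 + 3·4^2 + 3·4 + 3 (b=4); 4→5: 3·5^3 + 3·5^2 + 3·5 + 3 = 468; 468−1 = 467
i=3: 467 = 3·5^3 + 3·5^2 + 3·5 + 2 (b=5); 5→6: 3·6^3 + 3·6^2 + 3·6 + 2 = 776; 776−1 = 775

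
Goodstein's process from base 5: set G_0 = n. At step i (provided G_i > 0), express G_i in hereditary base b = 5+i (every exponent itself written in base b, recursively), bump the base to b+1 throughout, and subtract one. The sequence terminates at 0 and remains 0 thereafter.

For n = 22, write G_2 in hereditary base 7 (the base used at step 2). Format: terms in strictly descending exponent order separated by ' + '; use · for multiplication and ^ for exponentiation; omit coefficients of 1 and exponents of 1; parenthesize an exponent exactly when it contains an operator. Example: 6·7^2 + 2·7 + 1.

[0] 22 ≡ 4·5 + 2 (base 5). Lift 6: 26. −1: 25.
[1] 25 ≡ 4·6 + 1 (base 6). Lift 7: 29. −1: 28.
[2] 28 ≡ 4·7 (base 7). Lift 8: 32. −1: 31.

4·7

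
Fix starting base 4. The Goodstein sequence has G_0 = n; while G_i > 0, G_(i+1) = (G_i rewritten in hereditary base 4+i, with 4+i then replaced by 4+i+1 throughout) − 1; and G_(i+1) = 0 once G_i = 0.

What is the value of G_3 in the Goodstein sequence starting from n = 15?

step 0: 15 = 3·4 + 3; sub 5 for 4: 3·5 + 3; = 18; G_1 = 18−1 = 17
step 1: 17 = 3·5 + 2; sub 6 for 5: 3·6 + 2; = 20; G_2 = 20−1 = 19
step 2: 19 = 3·6 + 1; sub 7 for 6: 3·7 + 1; = 22; G_3 = 22−1 = 21

21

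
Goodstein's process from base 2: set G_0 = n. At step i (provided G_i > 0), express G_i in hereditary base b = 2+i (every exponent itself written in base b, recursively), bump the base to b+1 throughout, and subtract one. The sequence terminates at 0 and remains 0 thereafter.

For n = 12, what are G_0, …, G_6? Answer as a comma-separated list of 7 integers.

12, 107, 1065, 15685, 280019, 5764910, 134217867

[0] 12 ≡ 2^(2 + 1) + 2^2 (base 2). Lift 3: 108. −1: 107.
[1] 107 ≡ 3^(3 + 1) + 2·3^2 + 2·3 + 2 (base 3). Lift 4: 1066. −1: 1065.
[2] 1065 ≡ 4^(4 + 1) + 2·4^2 + 2·4 + 1 (base 4). Lift 5: 15686. −1: 15685.
[3] 15685 ≡ 5^(5 + 1) + 2·5^2 + 2·5 (base 5). Lift 6: 280020. −1: 280019.
[4] 280019 ≡ 6^(6 + 1) + 2·6^2 + 6 + 5 (base 6). Lift 7: 5764911. −1: 5764910.
[5] 5764910 ≡ 7^(7 + 1) + 2·7^2 + 7 + 4 (base 7). Lift 8: 134217868. −1: 134217867.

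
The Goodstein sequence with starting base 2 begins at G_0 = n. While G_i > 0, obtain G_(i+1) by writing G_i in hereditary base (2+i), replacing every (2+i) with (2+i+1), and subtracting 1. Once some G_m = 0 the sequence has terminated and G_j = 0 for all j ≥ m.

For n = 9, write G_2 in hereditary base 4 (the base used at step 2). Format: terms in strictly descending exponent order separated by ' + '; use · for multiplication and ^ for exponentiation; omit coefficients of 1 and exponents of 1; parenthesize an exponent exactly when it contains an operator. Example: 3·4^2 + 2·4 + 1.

3·4^4 + 3·4^3 + 3·4^2 + 3·4 + 3

9 —HB2→ 2^(2 + 1) + 1 —bump→ 3^(3 + 1) + 1 = 82 —(−1)→ 81
81 —HB3→ 3^(3 + 1) —bump→ 4^(4 + 1) = 1024 —(−1)→ 1023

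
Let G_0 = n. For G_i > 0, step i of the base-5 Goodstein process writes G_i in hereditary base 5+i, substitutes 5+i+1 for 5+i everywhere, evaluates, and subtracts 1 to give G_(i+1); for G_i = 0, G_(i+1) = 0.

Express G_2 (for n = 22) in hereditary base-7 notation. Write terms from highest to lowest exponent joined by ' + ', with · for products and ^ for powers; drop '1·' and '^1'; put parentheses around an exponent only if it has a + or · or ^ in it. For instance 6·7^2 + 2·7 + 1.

4·7

(0) 22|_5 = 4·5 + 2 ↦ 4·6 + 2|_6 = 26 ⇒ 25
(1) 25|_6 = 4·6 + 1 ↦ 4·7 + 1|_7 = 29 ⇒ 28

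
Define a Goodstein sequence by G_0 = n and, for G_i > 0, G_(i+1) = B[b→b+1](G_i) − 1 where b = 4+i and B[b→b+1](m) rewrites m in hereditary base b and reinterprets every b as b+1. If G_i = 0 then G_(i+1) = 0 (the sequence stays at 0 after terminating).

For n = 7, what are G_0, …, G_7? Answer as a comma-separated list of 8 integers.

7, 7, 7, 7, 7, 6, 5, 4

i=0: 7 = 4 + 3 (b=4); 4→5: 5 + 3 = 8; 8−1 = 7
i=1: 7 = 5 + 2 (b=5); 5→6: 6 + 2 = 8; 8−1 = 7
i=2: 7 = 6 + 1 (b=6); 6→7: 7 + 1 = 8; 8−1 = 7
i=3: 7 = 7 (b=7); 7→8: 8 = 8; 8−1 = 7
i=4: 7 = 7 (b=8); 8→9: 7 = 7; 7−1 = 6
i=5: 6 = 6 (b=9); 9→10: 6 = 6; 6−1 = 5
i=6: 5 = 5 (b=10); 10→11: 5 = 5; 5−1 = 4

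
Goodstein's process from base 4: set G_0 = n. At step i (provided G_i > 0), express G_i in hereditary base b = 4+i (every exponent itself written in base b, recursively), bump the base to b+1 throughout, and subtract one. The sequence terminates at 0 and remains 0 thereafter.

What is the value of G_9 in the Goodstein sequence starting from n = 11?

15

G_0 = 11. HB_4(11) = 2·4 + 3. Bump = 13. G_1 = 12.
G_1 = 12. HB_5(12) = 2·5 + 2. Bump = 14. G_2 = 13.
G_2 = 13. HB_6(13) = 2·6 + 1. Bump = 15. G_3 = 14.
G_3 = 14. HB_7(14) = 2·7. Bump = 16. G_4 = 15.
G_4 = 15. HB_8(15) = 8 + 7. Bump = 16. G_5 = 15.
G_5 = 15. HB_9(15) = 9 + 6. Bump = 16. G_6 = 15.
G_6 = 15. HB_10(15) = 10 + 5. Bump = 16. G_7 = 15.
G_7 = 15. HB_11(15) = 11 + 4. Bump = 16. G_8 = 15.
G_8 = 15. HB_12(15) = 12 + 3. Bump = 16. G_9 = 15.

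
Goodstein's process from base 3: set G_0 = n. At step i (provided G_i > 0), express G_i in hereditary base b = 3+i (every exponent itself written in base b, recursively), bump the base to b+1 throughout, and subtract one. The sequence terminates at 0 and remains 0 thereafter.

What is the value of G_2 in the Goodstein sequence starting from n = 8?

10

G_0=8  [base 3] 2·3 + 2  →[3↦4]→  2·4 + 2 = 10  −1 ⇒ G_1=9
G_1=9  [base 4] 2·4 + 1  →[4↦5]→  2·5 + 1 = 11  −1 ⇒ G_2=10
G_2=10  [base 5] 2·5  →[5↦6]→  2·6 = 12  −1 ⇒ G_3=11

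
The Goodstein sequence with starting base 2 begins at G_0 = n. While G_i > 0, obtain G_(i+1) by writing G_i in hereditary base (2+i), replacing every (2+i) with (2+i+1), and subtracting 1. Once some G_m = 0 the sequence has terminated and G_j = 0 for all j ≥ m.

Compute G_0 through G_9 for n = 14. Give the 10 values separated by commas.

[0] 14 ≡ 2^(2 + 1) + 2^2 + 2 (base 2). Lift 3: 111. −1: 110.
[1] 110 ≡ 3^(3 + 1) + 3^3 + 2 (base 3). Lift 4: 1282. −1: 1281.
[2] 1281 ≡ 4^(4 + 1) + 4^4 + 1 (base 4). Lift 5: 18751. −1: 18750.
[3] 18750 ≡ 5^(5 + 1) + 5^5 (base 5). Lift 6: 326592. −1: 326591.
[4] 326591 ≡ 6^(6 + 1) + 5·6^5 + 5·6^4 + 5·6^3 + 5·6^2 + 5·6 + 5 (base 6). Lift 7: 5862841. −1: 5862840.
[5] 5862840 ≡ 7^(7 + 1) + 5·7^5 + 5·7^4 + 5·7^3 + 5·7^2 + 5·7 + 4 (base 7). Lift 8: 134404972. −1: 134404971.
[6] 134404971 ≡ 8^(8 + 1) + 5·8^5 + 5·8^4 + 5·8^3 + 5·8^2 + 5·8 + 3 (base 8). Lift 9: 3487116549. −1: 3487116548.
[7] 3487116548 ≡ 9^(9 + 1) + 5·9^5 + 5·9^4 + 5·9^3 + 5·9^2 + 5·9 + 2 (base 9). Lift 10: 100000555552. −1: 100000555551.
[8] 100000555551 ≡ 10^(10 + 1) + 5·10^5 + 5·10^4 + 5·10^3 + 5·10^2 + 5·10 + 1 (base 10). Lift 11: 3138429262497. −1: 3138429262496.

14, 110, 1281, 18750, 326591, 5862840, 134404971, 3487116548, 100000555551, 3138429262496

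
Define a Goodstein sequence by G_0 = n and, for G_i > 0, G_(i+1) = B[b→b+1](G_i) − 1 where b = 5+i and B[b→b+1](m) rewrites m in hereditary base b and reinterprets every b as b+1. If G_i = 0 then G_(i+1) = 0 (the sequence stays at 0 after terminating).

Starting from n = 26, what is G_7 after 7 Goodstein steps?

step 0: 26 = 5^2 + 1; sub 6 for 5: 6^2 + 1; = 37; G_1 = 37−1 = 36
step 1: 36 = 6^2; sub 7 for 6: 7^2; = 49; G_2 = 49−1 = 48
step 2: 48 = 6·7 + 6; sub 8 for 7: 6·8 + 6; = 54; G_3 = 54−1 = 53
step 3: 53 = 6·8 + 5; sub 9 for 8: 6·9 + 5; = 59; G_4 = 59−1 = 58
step 4: 58 = 6·9 + 4; sub 10 for 9: 6·10 + 4; = 64; G_5 = 64−1 = 63
step 5: 63 = 6·10 + 3; sub 11 for 10: 6·11 + 3; = 69; G_6 = 69−1 = 68
step 6: 68 = 6·11 + 2; sub 12 for 11: 6·12 + 2; = 74; G_7 = 74−1 = 73

73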